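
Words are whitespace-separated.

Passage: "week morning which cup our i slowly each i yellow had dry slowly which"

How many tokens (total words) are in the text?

14

Tokens: week, morning, which, cup, our, i, slowly, each, i, yellow, had, dry, slowly, which
N = 14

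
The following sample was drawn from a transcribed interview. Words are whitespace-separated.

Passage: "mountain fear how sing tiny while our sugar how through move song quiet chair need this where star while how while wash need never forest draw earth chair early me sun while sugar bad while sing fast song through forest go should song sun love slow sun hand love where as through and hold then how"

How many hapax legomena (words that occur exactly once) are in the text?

24

Frequencies: while:5, how:4, through:3, song:3, sun:3, sing:2, sugar:2, chair:2, need:2, where:2, forest:2, love:2, mountain:1, fear:1, tiny:1, our:1, move:1, quiet:1, this:1, star:1, … (16 more, each freq 1)
Hapax (freq=1): and, as, bad, draw, early, earth, fast, fear, go, hand, hold, me, mountain, move, never, our, quiet, should, slow, star, then, this, tiny, wash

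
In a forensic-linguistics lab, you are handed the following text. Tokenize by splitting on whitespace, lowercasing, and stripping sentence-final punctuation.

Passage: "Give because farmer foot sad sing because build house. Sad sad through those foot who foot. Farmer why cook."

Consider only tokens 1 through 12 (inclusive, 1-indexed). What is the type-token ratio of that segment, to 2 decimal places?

Segment tokens 1–12: give, because, farmer, foot, sad, sing, because, build, house, sad, sad, through
Segment N = 12, segment V = 9.
TTR = 9 / 12 = 0.75

0.75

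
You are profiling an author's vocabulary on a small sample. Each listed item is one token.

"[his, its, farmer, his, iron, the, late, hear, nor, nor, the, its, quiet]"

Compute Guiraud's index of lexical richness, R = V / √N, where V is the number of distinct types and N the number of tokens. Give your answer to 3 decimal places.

2.496

N = 13, V = 9.
√N = 3.605551
R = 9 / 3.605551 = 2.496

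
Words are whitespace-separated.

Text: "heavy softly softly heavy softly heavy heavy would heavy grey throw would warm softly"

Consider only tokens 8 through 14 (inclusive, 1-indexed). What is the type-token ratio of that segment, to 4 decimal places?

0.8571

Segment tokens 8–14: would, heavy, grey, throw, would, warm, softly
Segment N = 7, segment V = 6.
TTR = 6 / 7 = 0.8571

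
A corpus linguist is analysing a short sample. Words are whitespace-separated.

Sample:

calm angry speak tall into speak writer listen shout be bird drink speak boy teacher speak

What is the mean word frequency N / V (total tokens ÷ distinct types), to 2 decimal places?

N = 16 tokens, V = 13 types.
Mean frequency = N / V = 16 / 13 = 1.23

1.23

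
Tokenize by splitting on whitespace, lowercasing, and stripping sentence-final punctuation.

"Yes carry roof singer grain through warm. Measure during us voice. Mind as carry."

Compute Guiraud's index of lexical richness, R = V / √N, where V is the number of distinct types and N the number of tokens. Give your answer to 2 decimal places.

3.47

N = 14, V = 13.
√N = 3.741657
R = 13 / 3.741657 = 3.47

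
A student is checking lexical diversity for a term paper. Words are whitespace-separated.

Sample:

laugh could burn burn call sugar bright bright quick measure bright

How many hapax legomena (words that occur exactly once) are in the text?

Frequencies: bright:3, burn:2, laugh:1, could:1, call:1, sugar:1, quick:1, measure:1
Hapax (freq=1): call, could, laugh, measure, quick, sugar

6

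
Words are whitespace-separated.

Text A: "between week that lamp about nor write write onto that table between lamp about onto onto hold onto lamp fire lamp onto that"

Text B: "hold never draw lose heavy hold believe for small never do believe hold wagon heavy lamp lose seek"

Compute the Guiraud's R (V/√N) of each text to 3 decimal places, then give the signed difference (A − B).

-0.534

A: V=11, N=23, R=2.294
B: V=12, N=18, R=2.828
Difference = 2.294 − 2.828 = -0.534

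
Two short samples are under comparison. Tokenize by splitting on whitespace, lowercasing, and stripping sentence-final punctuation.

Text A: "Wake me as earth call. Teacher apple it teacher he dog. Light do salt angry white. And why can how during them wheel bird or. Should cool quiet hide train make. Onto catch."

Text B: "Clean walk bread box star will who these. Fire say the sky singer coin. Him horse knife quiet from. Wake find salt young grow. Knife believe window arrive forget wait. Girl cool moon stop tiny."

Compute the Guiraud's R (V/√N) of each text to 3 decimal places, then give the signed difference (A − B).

A: V=32, N=33, R=5.570
B: V=34, N=35, R=5.747
Difference = 5.570 − 5.747 = -0.177

-0.177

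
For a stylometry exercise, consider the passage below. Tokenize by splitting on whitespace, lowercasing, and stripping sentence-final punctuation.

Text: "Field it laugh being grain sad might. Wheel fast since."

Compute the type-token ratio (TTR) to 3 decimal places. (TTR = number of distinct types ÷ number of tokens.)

1.000

N = 10 tokens, V = 10 types.
TTR = V / N = 10 / 10 = 1.000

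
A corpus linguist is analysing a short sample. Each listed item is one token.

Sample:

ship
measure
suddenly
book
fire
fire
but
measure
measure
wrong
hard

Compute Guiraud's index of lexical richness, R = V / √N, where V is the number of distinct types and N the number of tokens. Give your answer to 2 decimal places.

2.41

N = 11, V = 8.
√N = 3.316625
R = 8 / 3.316625 = 2.41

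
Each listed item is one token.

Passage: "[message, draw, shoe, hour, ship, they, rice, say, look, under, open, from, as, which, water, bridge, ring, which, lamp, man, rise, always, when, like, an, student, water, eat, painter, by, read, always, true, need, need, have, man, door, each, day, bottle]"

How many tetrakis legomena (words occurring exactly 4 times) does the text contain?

0

Frequencies: which:2, water:2, man:2, always:2, need:2, message:1, draw:1, shoe:1, hour:1, ship:1, they:1, rice:1, say:1, look:1, under:1, open:1, from:1, as:1, bridge:1, ring:1, … (16 more, each freq 1)
Words with frequency 4: (none)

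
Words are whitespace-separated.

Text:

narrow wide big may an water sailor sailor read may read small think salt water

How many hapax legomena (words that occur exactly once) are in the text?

7

Frequencies: may:2, water:2, sailor:2, read:2, narrow:1, wide:1, big:1, an:1, small:1, think:1, salt:1
Hapax (freq=1): an, big, narrow, salt, small, think, wide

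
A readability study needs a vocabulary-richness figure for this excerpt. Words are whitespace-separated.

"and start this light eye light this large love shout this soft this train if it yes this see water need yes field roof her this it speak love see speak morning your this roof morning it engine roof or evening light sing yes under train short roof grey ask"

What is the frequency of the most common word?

Frequencies: this:7, roof:4, light:3, it:3, yes:3, love:2, train:2, see:2, speak:2, morning:2, and:1, start:1, eye:1, large:1, shout:1, soft:1, if:1, water:1, need:1, field:1, … (10 more, each freq 1)
Most common: 'this' with frequency 7.

7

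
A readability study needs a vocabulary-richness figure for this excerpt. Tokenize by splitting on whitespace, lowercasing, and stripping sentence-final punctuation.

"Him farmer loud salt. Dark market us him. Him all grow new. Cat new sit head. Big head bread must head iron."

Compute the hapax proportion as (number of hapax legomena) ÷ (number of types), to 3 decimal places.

Frequencies: him:3, head:3, new:2, farmer:1, loud:1, salt:1, dark:1, market:1, us:1, all:1, grow:1, cat:1, sit:1, big:1, bread:1, must:1, iron:1
Hapax count = 14; type count = 17.
Ratio = 14 / 17 = 0.824

0.824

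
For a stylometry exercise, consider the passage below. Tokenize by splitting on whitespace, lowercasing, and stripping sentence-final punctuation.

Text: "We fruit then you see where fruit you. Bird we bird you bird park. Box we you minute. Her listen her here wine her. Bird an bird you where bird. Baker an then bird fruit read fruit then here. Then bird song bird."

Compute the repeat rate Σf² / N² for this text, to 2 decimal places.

0.10

Frequencies: bird:9, you:5, fruit:4, then:4, we:3, her:3, where:2, here:2, an:2, see:1, park:1, box:1, minute:1, listen:1, wine:1, baker:1, read:1, song:1
Σf² = 177; N² = 1849
Repeat rate = 177 / 1849 = 0.10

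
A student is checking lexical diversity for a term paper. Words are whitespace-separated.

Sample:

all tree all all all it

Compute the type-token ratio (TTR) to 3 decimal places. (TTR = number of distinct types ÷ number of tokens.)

0.500

N = 6 tokens, V = 3 types.
TTR = V / N = 3 / 6 = 0.500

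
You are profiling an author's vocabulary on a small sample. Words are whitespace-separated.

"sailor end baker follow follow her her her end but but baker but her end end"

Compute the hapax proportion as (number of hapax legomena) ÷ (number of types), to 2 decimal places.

0.17

Frequencies: end:4, her:4, but:3, baker:2, follow:2, sailor:1
Hapax count = 1; type count = 6.
Ratio = 1 / 6 = 0.17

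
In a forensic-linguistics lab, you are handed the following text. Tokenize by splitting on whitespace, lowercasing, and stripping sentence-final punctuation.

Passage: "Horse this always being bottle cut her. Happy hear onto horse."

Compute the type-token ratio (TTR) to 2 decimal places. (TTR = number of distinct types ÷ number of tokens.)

N = 11 tokens, V = 10 types.
TTR = V / N = 10 / 11 = 0.91

0.91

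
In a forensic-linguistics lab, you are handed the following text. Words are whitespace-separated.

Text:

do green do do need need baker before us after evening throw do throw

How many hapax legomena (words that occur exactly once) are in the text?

Frequencies: do:4, need:2, throw:2, green:1, baker:1, before:1, us:1, after:1, evening:1
Hapax (freq=1): after, baker, before, evening, green, us

6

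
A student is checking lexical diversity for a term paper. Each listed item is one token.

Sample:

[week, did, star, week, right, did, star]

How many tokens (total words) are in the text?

7

Tokens: week, did, star, week, right, did, star
N = 7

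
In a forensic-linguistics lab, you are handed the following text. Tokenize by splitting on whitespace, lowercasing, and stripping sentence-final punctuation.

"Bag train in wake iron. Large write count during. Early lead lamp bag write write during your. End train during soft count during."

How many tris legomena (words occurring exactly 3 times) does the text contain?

Frequencies: during:4, write:3, bag:2, train:2, count:2, in:1, wake:1, iron:1, large:1, early:1, lead:1, lamp:1, your:1, end:1, soft:1
Words with frequency 3: write

1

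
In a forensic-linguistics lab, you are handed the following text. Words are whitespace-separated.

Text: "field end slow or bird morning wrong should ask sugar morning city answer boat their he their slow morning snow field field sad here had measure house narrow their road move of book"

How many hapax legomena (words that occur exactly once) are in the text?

Frequencies: field:3, morning:3, their:3, slow:2, end:1, or:1, bird:1, wrong:1, should:1, ask:1, sugar:1, city:1, answer:1, boat:1, he:1, snow:1, sad:1, here:1, had:1, measure:1, … (6 more, each freq 1)
Hapax (freq=1): answer, ask, bird, boat, book, city, end, had, he, here, house, measure, move, narrow, of, or, road, sad, should, snow, sugar, wrong

22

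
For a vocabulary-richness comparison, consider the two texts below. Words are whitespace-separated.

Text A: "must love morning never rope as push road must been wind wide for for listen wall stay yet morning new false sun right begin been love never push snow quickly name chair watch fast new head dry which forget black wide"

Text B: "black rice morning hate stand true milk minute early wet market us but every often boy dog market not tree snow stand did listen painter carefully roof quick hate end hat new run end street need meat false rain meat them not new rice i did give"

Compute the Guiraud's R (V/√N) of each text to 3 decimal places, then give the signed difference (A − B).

-0.545

A: V=32, N=41, R=4.998
B: V=38, N=47, R=5.543
Difference = 4.998 − 5.543 = -0.545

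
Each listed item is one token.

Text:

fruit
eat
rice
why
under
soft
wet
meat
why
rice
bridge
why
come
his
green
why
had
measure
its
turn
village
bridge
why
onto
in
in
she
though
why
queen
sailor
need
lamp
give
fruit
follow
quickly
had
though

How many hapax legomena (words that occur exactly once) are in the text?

Frequencies: why:6, fruit:2, rice:2, bridge:2, had:2, in:2, though:2, eat:1, under:1, soft:1, wet:1, meat:1, come:1, his:1, green:1, measure:1, its:1, turn:1, village:1, onto:1, … (8 more, each freq 1)
Hapax (freq=1): come, eat, follow, give, green, his, its, lamp, measure, meat, need, onto, queen, quickly, sailor, she, soft, turn, under, village, wet

21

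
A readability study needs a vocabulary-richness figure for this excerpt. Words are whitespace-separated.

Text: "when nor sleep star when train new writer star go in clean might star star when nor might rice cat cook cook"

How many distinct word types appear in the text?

Distinct types: {cat, clean, cook, go, in, might, new, nor, rice, sleep, star, train, when, writer}
V = 14

14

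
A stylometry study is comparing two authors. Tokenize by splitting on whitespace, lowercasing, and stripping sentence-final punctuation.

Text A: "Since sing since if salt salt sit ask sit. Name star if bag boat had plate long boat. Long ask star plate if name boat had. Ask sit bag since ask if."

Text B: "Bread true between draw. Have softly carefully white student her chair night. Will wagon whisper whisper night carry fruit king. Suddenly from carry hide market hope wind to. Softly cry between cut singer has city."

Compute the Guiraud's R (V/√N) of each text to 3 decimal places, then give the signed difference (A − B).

-2.773

A: V=13, N=32, R=2.298
B: V=30, N=35, R=5.071
Difference = 2.298 − 5.071 = -2.773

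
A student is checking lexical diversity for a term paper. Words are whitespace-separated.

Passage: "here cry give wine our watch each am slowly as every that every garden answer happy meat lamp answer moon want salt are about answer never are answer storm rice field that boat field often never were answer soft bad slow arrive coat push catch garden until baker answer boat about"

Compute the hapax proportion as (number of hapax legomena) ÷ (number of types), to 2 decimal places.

Frequencies: answer:6, every:2, that:2, garden:2, are:2, about:2, never:2, field:2, boat:2, here:1, cry:1, give:1, wine:1, our:1, watch:1, each:1, am:1, slowly:1, as:1, happy:1, … (18 more, each freq 1)
Hapax count = 29; type count = 38.
Ratio = 29 / 38 = 0.76

0.76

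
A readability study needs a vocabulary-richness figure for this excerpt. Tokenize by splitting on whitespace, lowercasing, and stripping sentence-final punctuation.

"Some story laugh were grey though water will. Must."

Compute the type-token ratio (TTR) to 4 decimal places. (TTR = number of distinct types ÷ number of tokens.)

1.0000

N = 9 tokens, V = 9 types.
TTR = V / N = 9 / 9 = 1.0000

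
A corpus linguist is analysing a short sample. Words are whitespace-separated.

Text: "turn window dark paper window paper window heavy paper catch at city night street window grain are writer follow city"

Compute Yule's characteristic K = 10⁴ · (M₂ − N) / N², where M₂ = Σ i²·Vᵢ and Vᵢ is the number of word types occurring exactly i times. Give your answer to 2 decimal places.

Frequencies: window:4, paper:3, city:2, turn:1, dark:1, heavy:1, catch:1, at:1, night:1, street:1, grain:1, are:1, writer:1, follow:1
N = 20. Frequency spectrum: V_1=11, V_2=1, V_3=1, V_4=1
M₂ = 1²·11 + 2²·1 + 3²·1 + 4²·1 = 40
K = 10000 × (40 − 20) / 20² = 500.00

500.00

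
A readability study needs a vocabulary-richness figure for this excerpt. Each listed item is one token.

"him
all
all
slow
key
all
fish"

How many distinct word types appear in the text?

5

Distinct types: {all, fish, him, key, slow}
V = 5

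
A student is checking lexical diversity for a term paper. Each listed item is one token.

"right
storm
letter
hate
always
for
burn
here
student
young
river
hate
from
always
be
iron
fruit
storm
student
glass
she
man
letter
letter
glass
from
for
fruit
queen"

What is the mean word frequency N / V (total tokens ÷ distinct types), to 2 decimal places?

1.53

N = 29 tokens, V = 19 types.
Mean frequency = N / V = 29 / 19 = 1.53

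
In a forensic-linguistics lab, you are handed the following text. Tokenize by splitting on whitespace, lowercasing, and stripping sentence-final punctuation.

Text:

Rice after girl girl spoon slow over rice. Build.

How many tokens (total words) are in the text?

9

Tokens: rice, after, girl, girl, spoon, slow, over, rice, build
N = 9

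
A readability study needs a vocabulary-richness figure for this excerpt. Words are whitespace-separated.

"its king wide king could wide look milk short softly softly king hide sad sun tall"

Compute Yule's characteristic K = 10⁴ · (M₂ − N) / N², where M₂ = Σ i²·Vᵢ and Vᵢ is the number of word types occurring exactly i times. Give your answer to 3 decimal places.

Frequencies: king:3, wide:2, softly:2, its:1, could:1, look:1, milk:1, short:1, hide:1, sad:1, sun:1, tall:1
N = 16. Frequency spectrum: V_1=9, V_2=2, V_3=1
M₂ = 1²·9 + 2²·2 + 3²·1 = 26
K = 10000 × (26 − 16) / 16² = 390.625

390.625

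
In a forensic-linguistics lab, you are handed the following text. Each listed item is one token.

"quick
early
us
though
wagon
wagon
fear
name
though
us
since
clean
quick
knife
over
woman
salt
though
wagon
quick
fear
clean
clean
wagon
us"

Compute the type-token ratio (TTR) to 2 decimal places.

N = 25 tokens, V = 13 types.
TTR = V / N = 13 / 25 = 0.52

0.52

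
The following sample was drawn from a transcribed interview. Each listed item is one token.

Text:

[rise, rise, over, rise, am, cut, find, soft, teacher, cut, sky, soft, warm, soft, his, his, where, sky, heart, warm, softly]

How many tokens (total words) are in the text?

Tokens: rise, rise, over, rise, am, cut, find, soft, teacher, cut, sky, soft, warm, soft, his, his, where, sky, heart, warm, softly
N = 21

21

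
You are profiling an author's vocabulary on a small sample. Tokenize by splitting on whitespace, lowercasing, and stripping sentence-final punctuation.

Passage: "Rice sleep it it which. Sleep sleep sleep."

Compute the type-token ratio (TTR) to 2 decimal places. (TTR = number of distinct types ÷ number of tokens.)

N = 8 tokens, V = 4 types.
TTR = V / N = 4 / 8 = 0.50

0.50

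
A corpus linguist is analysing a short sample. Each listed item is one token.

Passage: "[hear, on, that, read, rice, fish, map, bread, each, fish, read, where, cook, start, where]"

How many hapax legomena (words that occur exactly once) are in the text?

9

Frequencies: read:2, fish:2, where:2, hear:1, on:1, that:1, rice:1, map:1, bread:1, each:1, cook:1, start:1
Hapax (freq=1): bread, cook, each, hear, map, on, rice, start, that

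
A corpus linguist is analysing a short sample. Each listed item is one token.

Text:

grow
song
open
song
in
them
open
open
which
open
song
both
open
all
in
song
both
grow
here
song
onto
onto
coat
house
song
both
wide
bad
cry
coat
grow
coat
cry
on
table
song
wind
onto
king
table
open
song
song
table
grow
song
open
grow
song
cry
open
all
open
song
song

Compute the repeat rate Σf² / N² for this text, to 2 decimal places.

Frequencies: song:13, open:9, grow:5, both:3, onto:3, coat:3, cry:3, table:3, in:2, all:2, them:1, which:1, here:1, house:1, wide:1, bad:1, on:1, wind:1, king:1
Σf² = 337; N² = 3025
Repeat rate = 337 / 3025 = 0.11

0.11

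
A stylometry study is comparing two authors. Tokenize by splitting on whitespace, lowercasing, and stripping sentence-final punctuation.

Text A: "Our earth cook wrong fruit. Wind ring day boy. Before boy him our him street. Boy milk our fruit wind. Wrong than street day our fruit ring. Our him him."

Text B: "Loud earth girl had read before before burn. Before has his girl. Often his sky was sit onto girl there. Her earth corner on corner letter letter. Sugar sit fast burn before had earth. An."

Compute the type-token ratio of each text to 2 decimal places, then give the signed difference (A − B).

TTR(A) = 14/30 = 0.47
TTR(B) = 22/35 = 0.63
Difference = 0.47 − 0.63 = -0.16

-0.16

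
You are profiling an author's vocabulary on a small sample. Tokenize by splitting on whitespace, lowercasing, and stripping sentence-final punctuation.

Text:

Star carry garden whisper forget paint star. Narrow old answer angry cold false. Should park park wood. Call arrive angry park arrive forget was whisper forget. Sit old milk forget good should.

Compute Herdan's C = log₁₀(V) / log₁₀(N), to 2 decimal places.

N = 32, V = 21.
log₁₀(V) = 1.322219, log₁₀(N) = 1.505150
C = 1.322219 / 1.505150 = 0.88

0.88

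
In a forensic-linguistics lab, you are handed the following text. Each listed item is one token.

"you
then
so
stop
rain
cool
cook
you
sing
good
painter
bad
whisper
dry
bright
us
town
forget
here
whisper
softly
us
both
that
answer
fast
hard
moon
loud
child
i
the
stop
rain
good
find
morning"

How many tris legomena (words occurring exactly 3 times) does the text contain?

Frequencies: you:2, stop:2, rain:2, good:2, whisper:2, us:2, then:1, so:1, cool:1, cook:1, sing:1, painter:1, bad:1, dry:1, bright:1, town:1, forget:1, here:1, softly:1, both:1, … (11 more, each freq 1)
Words with frequency 3: (none)

0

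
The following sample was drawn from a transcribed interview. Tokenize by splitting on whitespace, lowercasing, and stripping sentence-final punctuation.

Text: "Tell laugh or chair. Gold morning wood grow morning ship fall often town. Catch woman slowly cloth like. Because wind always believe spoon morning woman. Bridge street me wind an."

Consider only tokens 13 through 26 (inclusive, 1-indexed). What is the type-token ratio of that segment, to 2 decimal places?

0.93

Segment tokens 13–26: town, catch, woman, slowly, cloth, like, because, wind, always, believe, spoon, morning, woman, bridge
Segment N = 14, segment V = 13.
TTR = 13 / 14 = 0.93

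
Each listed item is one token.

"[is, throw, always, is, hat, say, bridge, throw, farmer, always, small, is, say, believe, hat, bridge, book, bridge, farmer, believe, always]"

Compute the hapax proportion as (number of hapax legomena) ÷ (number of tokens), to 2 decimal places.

0.10

Frequencies: is:3, always:3, bridge:3, throw:2, hat:2, say:2, farmer:2, believe:2, small:1, book:1
Hapax count = 2; token count = 21.
Ratio = 2 / 21 = 0.10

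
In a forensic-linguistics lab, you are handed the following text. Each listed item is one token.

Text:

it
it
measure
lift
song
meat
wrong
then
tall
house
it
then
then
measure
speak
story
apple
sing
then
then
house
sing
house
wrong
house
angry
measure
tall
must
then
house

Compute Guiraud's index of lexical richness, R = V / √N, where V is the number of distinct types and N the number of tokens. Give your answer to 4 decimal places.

2.6941

N = 31, V = 15.
√N = 5.567764
R = 15 / 5.567764 = 2.6941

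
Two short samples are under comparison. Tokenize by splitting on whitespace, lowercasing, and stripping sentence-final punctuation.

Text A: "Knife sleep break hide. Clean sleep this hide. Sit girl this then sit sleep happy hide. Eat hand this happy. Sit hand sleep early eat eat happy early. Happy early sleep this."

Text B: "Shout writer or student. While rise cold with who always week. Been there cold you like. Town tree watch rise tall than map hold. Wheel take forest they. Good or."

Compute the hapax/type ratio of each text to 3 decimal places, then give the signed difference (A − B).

-0.504

A: hapax=5, V=13, ratio=0.385
B: hapax=24, V=27, ratio=0.889
Difference = 0.385 − 0.889 = -0.504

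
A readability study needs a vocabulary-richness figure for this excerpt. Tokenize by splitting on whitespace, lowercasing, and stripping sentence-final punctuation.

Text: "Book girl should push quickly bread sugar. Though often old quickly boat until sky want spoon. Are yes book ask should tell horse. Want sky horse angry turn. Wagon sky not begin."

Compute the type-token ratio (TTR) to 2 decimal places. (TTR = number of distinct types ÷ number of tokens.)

N = 32 tokens, V = 25 types.
TTR = V / N = 25 / 32 = 0.78

0.78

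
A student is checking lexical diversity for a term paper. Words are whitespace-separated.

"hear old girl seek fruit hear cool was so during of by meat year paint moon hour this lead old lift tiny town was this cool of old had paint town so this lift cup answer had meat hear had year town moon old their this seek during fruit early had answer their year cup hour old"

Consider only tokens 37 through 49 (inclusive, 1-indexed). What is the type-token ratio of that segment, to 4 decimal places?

0.9231

Segment tokens 37–49: had, meat, hear, had, year, town, moon, old, their, this, seek, during, fruit
Segment N = 13, segment V = 12.
TTR = 12 / 13 = 0.9231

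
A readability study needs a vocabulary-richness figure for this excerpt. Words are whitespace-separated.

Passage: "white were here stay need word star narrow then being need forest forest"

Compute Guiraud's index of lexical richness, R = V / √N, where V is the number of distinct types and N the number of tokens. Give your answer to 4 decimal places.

3.0509

N = 13, V = 11.
√N = 3.605551
R = 11 / 3.605551 = 3.0509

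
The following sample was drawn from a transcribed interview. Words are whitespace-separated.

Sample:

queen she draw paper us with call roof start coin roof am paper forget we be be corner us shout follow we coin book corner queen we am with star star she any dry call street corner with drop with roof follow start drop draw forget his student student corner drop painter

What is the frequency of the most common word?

4

Frequencies: with:4, corner:4, roof:3, we:3, drop:3, queen:2, she:2, draw:2, paper:2, us:2, call:2, start:2, coin:2, am:2, forget:2, be:2, follow:2, star:2, student:2, shout:1, … (6 more, each freq 1)
Most common: 'with' with frequency 4.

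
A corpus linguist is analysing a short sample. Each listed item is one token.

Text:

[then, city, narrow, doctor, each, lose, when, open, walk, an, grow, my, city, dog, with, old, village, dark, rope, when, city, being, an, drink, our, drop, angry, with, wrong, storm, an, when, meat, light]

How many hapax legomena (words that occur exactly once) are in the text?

Frequencies: city:3, when:3, an:3, with:2, then:1, narrow:1, doctor:1, each:1, lose:1, open:1, walk:1, grow:1, my:1, dog:1, old:1, village:1, dark:1, rope:1, being:1, drink:1, … (7 more, each freq 1)
Hapax (freq=1): angry, being, dark, doctor, dog, drink, drop, each, grow, light, lose, meat, my, narrow, old, open, our, rope, storm, then, village, walk, wrong

23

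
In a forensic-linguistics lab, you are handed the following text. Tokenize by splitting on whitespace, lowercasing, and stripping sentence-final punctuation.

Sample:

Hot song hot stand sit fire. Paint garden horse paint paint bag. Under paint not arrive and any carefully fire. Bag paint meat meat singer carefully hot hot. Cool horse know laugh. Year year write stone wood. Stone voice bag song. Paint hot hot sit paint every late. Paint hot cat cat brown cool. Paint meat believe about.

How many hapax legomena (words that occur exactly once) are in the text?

Frequencies: paint:9, hot:7, bag:3, meat:3, song:2, sit:2, fire:2, horse:2, carefully:2, cool:2, year:2, stone:2, cat:2, stand:1, garden:1, under:1, not:1, arrive:1, and:1, any:1, … (11 more, each freq 1)
Hapax (freq=1): about, and, any, arrive, believe, brown, every, garden, know, late, laugh, not, singer, stand, under, voice, wood, write

18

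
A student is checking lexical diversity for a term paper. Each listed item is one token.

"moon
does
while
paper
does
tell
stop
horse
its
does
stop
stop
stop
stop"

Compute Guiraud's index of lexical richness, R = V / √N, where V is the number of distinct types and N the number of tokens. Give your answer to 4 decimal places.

N = 14, V = 8.
√N = 3.741657
R = 8 / 3.741657 = 2.1381

2.1381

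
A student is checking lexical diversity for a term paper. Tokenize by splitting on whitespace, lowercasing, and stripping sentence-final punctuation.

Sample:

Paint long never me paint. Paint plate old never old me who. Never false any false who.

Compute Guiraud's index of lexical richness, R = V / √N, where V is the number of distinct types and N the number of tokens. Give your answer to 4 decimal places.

2.1828

N = 17, V = 9.
√N = 4.123106
R = 9 / 4.123106 = 2.1828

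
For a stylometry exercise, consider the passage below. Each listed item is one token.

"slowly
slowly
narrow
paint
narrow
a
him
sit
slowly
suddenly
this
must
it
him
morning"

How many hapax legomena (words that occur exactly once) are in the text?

Frequencies: slowly:3, narrow:2, him:2, paint:1, a:1, sit:1, suddenly:1, this:1, must:1, it:1, morning:1
Hapax (freq=1): a, it, morning, must, paint, sit, suddenly, this

8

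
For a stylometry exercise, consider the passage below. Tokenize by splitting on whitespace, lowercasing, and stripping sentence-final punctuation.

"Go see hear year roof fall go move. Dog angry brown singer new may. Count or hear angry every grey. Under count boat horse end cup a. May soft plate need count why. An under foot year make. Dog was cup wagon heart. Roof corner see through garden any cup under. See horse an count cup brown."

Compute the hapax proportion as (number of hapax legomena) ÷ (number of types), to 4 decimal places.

Frequencies: count:4, cup:4, see:3, under:3, go:2, hear:2, year:2, roof:2, dog:2, angry:2, brown:2, may:2, horse:2, an:2, fall:1, move:1, singer:1, new:1, or:1, every:1, … (17 more, each freq 1)
Hapax count = 23; type count = 37.
Ratio = 23 / 37 = 0.6216

0.6216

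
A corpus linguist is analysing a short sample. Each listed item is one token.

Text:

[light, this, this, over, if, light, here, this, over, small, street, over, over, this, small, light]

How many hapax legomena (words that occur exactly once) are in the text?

Frequencies: this:4, over:4, light:3, small:2, if:1, here:1, street:1
Hapax (freq=1): here, if, street

3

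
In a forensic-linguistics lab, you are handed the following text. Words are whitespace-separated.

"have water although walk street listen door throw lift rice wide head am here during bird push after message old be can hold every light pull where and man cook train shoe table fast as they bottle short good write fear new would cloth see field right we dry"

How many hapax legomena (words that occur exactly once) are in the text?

Frequencies: have:1, water:1, although:1, walk:1, street:1, listen:1, door:1, throw:1, lift:1, rice:1, wide:1, head:1, am:1, here:1, during:1, bird:1, push:1, after:1, message:1, old:1, … (29 more, each freq 1)
Hapax (freq=1): after, although, am, and, as, be, bird, bottle, can, cloth, cook, door, dry, during, every, fast, fear, field, good, have, head, here, hold, lift, light, listen, man, message, new, old, pull, push, rice, right, see, shoe, short, street, table, they, throw, train, walk, water, we, where, wide, would, write

49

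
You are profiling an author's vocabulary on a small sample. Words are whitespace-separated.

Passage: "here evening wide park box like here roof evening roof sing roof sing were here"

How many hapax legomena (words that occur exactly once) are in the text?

Frequencies: here:3, roof:3, evening:2, sing:2, wide:1, park:1, box:1, like:1, were:1
Hapax (freq=1): box, like, park, were, wide

5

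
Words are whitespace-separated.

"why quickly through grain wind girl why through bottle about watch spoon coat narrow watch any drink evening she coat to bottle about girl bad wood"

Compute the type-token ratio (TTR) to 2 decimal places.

0.73

N = 26 tokens, V = 19 types.
TTR = V / N = 19 / 26 = 0.73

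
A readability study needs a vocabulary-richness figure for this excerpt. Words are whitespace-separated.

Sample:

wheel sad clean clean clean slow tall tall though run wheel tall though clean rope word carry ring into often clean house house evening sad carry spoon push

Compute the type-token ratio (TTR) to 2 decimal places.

N = 28 tokens, V = 17 types.
TTR = V / N = 17 / 28 = 0.61

0.61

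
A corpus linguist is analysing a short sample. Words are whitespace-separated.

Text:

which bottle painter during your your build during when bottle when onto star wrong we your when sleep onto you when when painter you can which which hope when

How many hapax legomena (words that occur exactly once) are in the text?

Frequencies: when:6, which:3, your:3, bottle:2, painter:2, during:2, onto:2, you:2, build:1, star:1, wrong:1, we:1, sleep:1, can:1, hope:1
Hapax (freq=1): build, can, hope, sleep, star, we, wrong

7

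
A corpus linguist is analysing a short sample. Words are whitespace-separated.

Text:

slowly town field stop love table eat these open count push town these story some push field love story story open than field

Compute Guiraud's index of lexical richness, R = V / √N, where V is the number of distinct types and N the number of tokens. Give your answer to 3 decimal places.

2.919

N = 23, V = 14.
√N = 4.795832
R = 14 / 4.795832 = 2.919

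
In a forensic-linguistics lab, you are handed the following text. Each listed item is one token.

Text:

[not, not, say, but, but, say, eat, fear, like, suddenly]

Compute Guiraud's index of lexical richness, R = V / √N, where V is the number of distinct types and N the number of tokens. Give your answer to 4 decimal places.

2.2136

N = 10, V = 7.
√N = 3.162278
R = 7 / 3.162278 = 2.2136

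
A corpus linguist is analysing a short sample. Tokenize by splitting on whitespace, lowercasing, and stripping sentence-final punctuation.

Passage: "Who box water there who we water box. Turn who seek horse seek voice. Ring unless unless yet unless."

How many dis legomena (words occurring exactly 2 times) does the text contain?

Frequencies: who:3, unless:3, box:2, water:2, seek:2, there:1, we:1, turn:1, horse:1, voice:1, ring:1, yet:1
Words with frequency 2: box, seek, water

3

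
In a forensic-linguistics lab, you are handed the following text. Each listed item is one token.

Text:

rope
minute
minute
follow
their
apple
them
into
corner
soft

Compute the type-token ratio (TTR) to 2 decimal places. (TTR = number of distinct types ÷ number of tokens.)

0.90

N = 10 tokens, V = 9 types.
TTR = V / N = 9 / 10 = 0.90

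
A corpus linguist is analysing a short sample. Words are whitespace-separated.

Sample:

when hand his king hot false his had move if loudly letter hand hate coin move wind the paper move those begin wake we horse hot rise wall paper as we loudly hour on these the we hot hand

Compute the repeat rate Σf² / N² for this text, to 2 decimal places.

0.05

Frequencies: hand:3, hot:3, move:3, we:3, his:2, loudly:2, the:2, paper:2, when:1, king:1, false:1, had:1, if:1, letter:1, hate:1, coin:1, wind:1, those:1, begin:1, wake:1, … (7 more, each freq 1)
Σf² = 71; N² = 1521
Repeat rate = 71 / 1521 = 0.05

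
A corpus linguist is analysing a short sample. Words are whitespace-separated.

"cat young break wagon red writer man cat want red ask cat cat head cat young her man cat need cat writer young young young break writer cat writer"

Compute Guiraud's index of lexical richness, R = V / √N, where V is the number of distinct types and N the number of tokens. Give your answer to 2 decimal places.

2.23

N = 29, V = 12.
√N = 5.385165
R = 12 / 5.385165 = 2.23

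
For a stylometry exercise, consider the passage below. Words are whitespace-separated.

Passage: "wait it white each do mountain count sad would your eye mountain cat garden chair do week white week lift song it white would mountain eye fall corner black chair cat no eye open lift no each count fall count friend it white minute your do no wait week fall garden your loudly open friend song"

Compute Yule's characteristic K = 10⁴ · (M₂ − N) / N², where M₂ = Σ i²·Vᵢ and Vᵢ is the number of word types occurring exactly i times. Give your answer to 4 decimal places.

274.2347

Frequencies: white:4, it:3, do:3, mountain:3, count:3, your:3, eye:3, week:3, fall:3, no:3, wait:2, each:2, would:2, cat:2, garden:2, chair:2, lift:2, song:2, open:2, friend:2, … (5 more, each freq 1)
N = 56. Frequency spectrum: V_1=5, V_2=10, V_3=9, V_4=1
M₂ = 1²·5 + 2²·10 + 3²·9 + 4²·1 = 142
K = 10000 × (142 − 56) / 56² = 274.2347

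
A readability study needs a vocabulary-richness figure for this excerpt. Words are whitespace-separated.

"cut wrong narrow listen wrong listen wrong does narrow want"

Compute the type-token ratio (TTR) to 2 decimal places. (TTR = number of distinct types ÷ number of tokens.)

N = 10 tokens, V = 6 types.
TTR = V / N = 6 / 10 = 0.60

0.60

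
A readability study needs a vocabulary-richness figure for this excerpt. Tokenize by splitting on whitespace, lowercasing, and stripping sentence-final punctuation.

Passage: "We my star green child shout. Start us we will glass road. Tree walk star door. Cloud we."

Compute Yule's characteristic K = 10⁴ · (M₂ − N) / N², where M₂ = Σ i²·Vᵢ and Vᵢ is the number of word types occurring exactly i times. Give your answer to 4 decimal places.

246.9136

Frequencies: we:3, star:2, my:1, green:1, child:1, shout:1, start:1, us:1, will:1, glass:1, road:1, tree:1, walk:1, door:1, cloud:1
N = 18. Frequency spectrum: V_1=13, V_2=1, V_3=1
M₂ = 1²·13 + 2²·1 + 3²·1 = 26
K = 10000 × (26 − 18) / 18² = 246.9136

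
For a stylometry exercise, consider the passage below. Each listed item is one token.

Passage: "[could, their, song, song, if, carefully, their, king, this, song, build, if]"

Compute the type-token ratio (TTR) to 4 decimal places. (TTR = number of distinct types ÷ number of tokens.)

0.6667

N = 12 tokens, V = 8 types.
TTR = V / N = 8 / 12 = 0.6667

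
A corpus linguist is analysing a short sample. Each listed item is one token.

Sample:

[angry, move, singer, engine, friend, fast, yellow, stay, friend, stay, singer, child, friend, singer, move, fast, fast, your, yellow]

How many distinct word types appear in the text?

Distinct types: {angry, child, engine, fast, friend, move, singer, stay, yellow, your}
V = 10

10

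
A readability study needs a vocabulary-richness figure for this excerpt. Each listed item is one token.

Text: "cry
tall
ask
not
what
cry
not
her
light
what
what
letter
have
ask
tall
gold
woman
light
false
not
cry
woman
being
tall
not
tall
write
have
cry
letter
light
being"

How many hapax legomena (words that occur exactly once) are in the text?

4

Frequencies: cry:4, tall:4, not:4, what:3, light:3, ask:2, letter:2, have:2, woman:2, being:2, her:1, gold:1, false:1, write:1
Hapax (freq=1): false, gold, her, write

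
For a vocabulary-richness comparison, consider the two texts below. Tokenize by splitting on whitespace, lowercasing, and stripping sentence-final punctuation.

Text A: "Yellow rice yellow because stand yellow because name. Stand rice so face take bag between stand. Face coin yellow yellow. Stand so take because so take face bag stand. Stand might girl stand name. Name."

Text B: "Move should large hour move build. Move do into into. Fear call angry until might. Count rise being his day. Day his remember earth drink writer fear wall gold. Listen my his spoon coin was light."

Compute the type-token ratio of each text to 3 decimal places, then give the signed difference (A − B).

-0.435

TTR(A) = 13/35 = 0.371
TTR(B) = 29/36 = 0.806
Difference = 0.371 − 0.806 = -0.435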